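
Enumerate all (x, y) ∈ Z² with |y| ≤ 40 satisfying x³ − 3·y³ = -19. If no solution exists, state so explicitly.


The equation is x³ - 3y³ = -19. For fixed y, x³ = 3·y³ − 19, so a solution requires the RHS to be a perfect cube.
Strategy: iterate y from -40 to 40, compute RHS = 3·y³ − 19, and check whether it is a (positive or negative) perfect cube.
Check small values of y:
  y = 0: RHS = -19 is not a perfect cube.
  y = 1: RHS = -16 is not a perfect cube.
  y = -1: RHS = -22 is not a perfect cube.
  y = 2: RHS = 5 is not a perfect cube.
  y = -2: RHS = -43 is not a perfect cube.
  y = 3: RHS = 62 is not a perfect cube.
  y = -3: RHS = -100 is not a perfect cube.
Continuing the search up to |y| = 40 finds no solutions either.
No (x, y) in the scanned range satisfies the equation.

No integer solutions with |y| ≤ 40.


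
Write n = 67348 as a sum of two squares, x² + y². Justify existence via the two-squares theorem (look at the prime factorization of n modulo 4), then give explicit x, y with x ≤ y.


Step 1: Factor n = 67348 = 2^2 · 113 · 149.
Step 2: Check the mod-4 condition on each prime factor: 2 = 2 (special); 113 ≡ 1 (mod 4), exponent 1; 149 ≡ 1 (mod 4), exponent 1.
All primes ≡ 3 (mod 4) appear to even exponent (or don't appear), so by the two-squares theorem n IS expressible as a sum of two squares.
Step 3: Build a representation. Group n = k² · m with k = 2 and m = 113 · 149 = 16837 (a product of primes ≡ 1 (mod 4)); a representation of m scales to one of n via (k·x)² + (k·y)² = k²(x² + y²). Each prime p ≡ 1 (mod 4) is itself a sum of two squares; find a² by testing p − a² for a perfect square:
  113: 113 − 1² = 112, 113 − 2² = 109, 113 − 3² = 104, 113 − 4² = 97, 113 − 5² = 88, 113 − 6² = 77, 113 − 7² = 64 = 8² ⇒ 113 = 7² + 8².
  149: 149 − 1² = 148, 149 − 2² = 145, 149 − 3² = 140, 149 − 4² = 133, 149 − 5² = 124, 149 − 6² = 113, 149 − 7² = 100 = 10² ⇒ 149 = 7² + 10².
  Combine using the Brahmagupta–Fibonacci identity (a² + b²)(c² + d²) = (ac − bd)² + (ad + bc)² = (ac + bd)² + (ad − bc)²:
  113 · 149 = 16837: from (7² + 8²)(7² + 10²), take (7·7 − 8·10, 7·10 + 8·7) = (49 − 80, 70 + 56) = (-31, 126); dropping signs (only squares matter) gives (31, 126); check 31² + 126² = 961 + 15876 = 16837 ✓.
  Scale by k = 2: (2·31, 2·126) = (62, 252).
Step 4: Order so x ≤ y and verify: 62² + 252² = 3844 + 63504 = 67348 = n. ✓

n = 67348 = 62² + 252² (one valid representation with x ≤ y).


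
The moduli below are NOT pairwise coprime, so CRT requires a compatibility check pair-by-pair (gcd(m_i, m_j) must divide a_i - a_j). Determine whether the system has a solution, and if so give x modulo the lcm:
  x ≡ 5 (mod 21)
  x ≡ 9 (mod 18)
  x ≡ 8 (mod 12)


Moduli 21, 18, 12 are not pairwise coprime, so CRT works modulo lcm(m_i) when all pairwise compatibility conditions hold.
Pairwise compatibility: gcd(m_i, m_j) must divide a_i - a_j for every pair.
Merge one congruence at a time:
  Start: x ≡ 5 (mod 21).
  Combine with x ≡ 9 (mod 18): gcd(21, 18) = 3, and 9 - 5 = 4 is NOT divisible by 3.
    ⇒ system is inconsistent (no integer solution).

No solution (the system is inconsistent).


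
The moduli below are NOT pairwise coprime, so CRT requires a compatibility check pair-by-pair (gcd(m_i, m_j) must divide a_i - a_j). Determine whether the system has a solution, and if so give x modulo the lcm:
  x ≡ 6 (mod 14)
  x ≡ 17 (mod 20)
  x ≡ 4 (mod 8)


Moduli 14, 20, 8 are not pairwise coprime, so CRT works modulo lcm(m_i) when all pairwise compatibility conditions hold.
Pairwise compatibility: gcd(m_i, m_j) must divide a_i - a_j for every pair.
Merge one congruence at a time:
  Start: x ≡ 6 (mod 14).
  Combine with x ≡ 17 (mod 20): gcd(14, 20) = 2, and 17 - 6 = 11 is NOT divisible by 2.
    ⇒ system is inconsistent (no integer solution).

No solution (the system is inconsistent).


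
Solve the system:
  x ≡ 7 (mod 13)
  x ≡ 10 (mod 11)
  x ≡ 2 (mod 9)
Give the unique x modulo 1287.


Moduli 13, 11, 9 are pairwise coprime; by CRT there is a unique solution modulo M = 13 · 11 · 9 = 1287.
Solve pairwise, accumulating the modulus:
  Start with x ≡ 7 (mod 13).
  Combine with x ≡ 10 (mod 11): since gcd(13, 11) = 1, we get a unique residue mod 143.
    Write x = 7 + 13·t and substitute into x ≡ 10 (mod 11): 13·t ≡ 10 − 7 = 3 (mod 11).
    Reduce coefficients mod 11: 2·t ≡ 3 (mod 11).
    The inverse of 2 mod 11 is 6 (since 2·6 = 12 = 1·11 + 1), so t ≡ 6·3 = 18 ≡ 7 (mod 11).
    Then x = 7 + 13·7 = 98, valid modulo lcm(13, 11) = 143: x ≡ 98 (mod 143).
  Combine with x ≡ 2 (mod 9): since gcd(143, 9) = 1, we get a unique residue mod 1287.
    Write x = 98 + 143·t and substitute into x ≡ 2 (mod 9): 143·t ≡ 2 − 98 = -96 (mod 9).
    Reduce coefficients mod 9: 8·t ≡ 3 (mod 9).
    The inverse of 8 mod 9 is 8 (since 8·8 = 64 = 7·9 + 1), so t ≡ 8·3 = 24 ≡ 6 (mod 9).
    Then x = 98 + 143·6 = 956, valid modulo lcm(143, 9) = 1287: x ≡ 956 (mod 1287).
Verify: 956 mod 13 = 7 ✓, 956 mod 11 = 10 ✓, 956 mod 9 = 2 ✓.

x ≡ 956 (mod 1287).


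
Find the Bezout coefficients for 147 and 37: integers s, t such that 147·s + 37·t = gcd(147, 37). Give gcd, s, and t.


Euclidean algorithm on (147, 37) — divide until remainder is 0:
  147 = 3 · 37 + 36
  37 = 1 · 36 + 1
  36 = 36 · 1 + 0
gcd(147, 37) = 1.
Track Bezout coefficients alongside the remainders: start with r₀ = 147 = a·1 + b·0 (s = 1, t = 0) and r₁ = 37 = a·0 + b·1 (s = 0, t = 1); each new remainder r_{k+1} = r_{k-1} − q_k·r_k inherits s_{k+1} = s_{k-1} − q_k·s_k, t_{k+1} = t_{k-1} − q_k·t_k, so r_k = a·s_k + b·t_k at every step:
  q = 3: r = 36, s = 1 − 3·0 = 1, t = 0 − 3·1 = -3  (check: 147·1 + 37·(-3) = 36)
  q = 1: r = 1, s = 0 − 1·1 = -1, t = 1 − 1·(-3) = 4  (check: 147·(-1) + 37·4 = 1)
The row with r = 1 (the gcd) gives the Bezout coefficients s = -1, t = 4.
Result: 147 · (-1) + 37 · (4) = 1.

gcd(147, 37) = 1; s = -1, t = 4 (check: 147·(-1) + 37·4 = 1).


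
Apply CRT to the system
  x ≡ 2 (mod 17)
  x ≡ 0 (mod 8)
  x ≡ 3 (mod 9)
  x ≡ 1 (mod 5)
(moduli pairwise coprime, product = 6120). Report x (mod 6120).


Product of moduli M = 17 · 8 · 9 · 5 = 6120.
Merge one congruence at a time:
  Start: x ≡ 2 (mod 17).
  Combine with x ≡ 0 (mod 8); new modulus lcm = 136.
    Write x = 2 + 17·t and substitute into x ≡ 0 (mod 8): 17·t ≡ 0 − 2 = -2 (mod 8).
    Reduce coefficients mod 8: 1·t ≡ 6 (mod 8).
    So t ≡ 6 (mod 8).
    Then x = 2 + 17·6 = 104, valid modulo lcm(17, 8) = 136: x ≡ 104 (mod 136).
  Combine with x ≡ 3 (mod 9); new modulus lcm = 1224.
    Write x = 104 + 136·t and substitute into x ≡ 3 (mod 9): 136·t ≡ 3 − 104 = -101 (mod 9).
    Reduce coefficients mod 9: 1·t ≡ 7 (mod 9).
    So t ≡ 7 (mod 9).
    Then x = 104 + 136·7 = 1056, valid modulo lcm(136, 9) = 1224: x ≡ 1056 (mod 1224).
  Combine with x ≡ 1 (mod 5); new modulus lcm = 6120.
    Write x = 1056 + 1224·t and substitute into x ≡ 1 (mod 5): 1224·t ≡ 1 − 1056 = -1055 (mod 5).
    Reduce coefficients mod 5: 4·t ≡ 0 (mod 5).
    The inverse of 4 mod 5 is 4 (since 4·4 = 16 = 3·5 + 1), so t ≡ 4·0 = 0 ≡ 0 (mod 5).
    Then x = 1056 + 1224·0 = 1056, valid modulo lcm(1224, 5) = 6120: x ≡ 1056 (mod 6120).
Verify against each original: 1056 mod 17 = 2, 1056 mod 8 = 0, 1056 mod 9 = 3, 1056 mod 5 = 1.

x ≡ 1056 (mod 6120).


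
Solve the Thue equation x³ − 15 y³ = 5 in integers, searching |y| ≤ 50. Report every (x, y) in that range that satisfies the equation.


The equation is x³ - 15y³ = 5. For fixed y, x³ = 15·y³ + 5, so a solution requires the RHS to be a perfect cube.
Strategy: iterate y from -50 to 50, compute RHS = 15·y³ + 5, and check whether it is a (positive or negative) perfect cube.
Check small values of y:
  y = 0: RHS = 5 is not a perfect cube.
  y = 1: RHS = 20 is not a perfect cube.
  y = -1: RHS = -10 is not a perfect cube.
  y = 2: RHS = 125 = (5)³ ⇒ x = 5 works.
  y = -2: RHS = -115 is not a perfect cube.
  y = 3: RHS = 410 is not a perfect cube.
  y = -3: RHS = -400 is not a perfect cube.
Continuing the search up to |y| = 50 finds no further solutions beyond those listed.
Collected solutions: (5, 2).

Solutions (with |y| ≤ 50): (5, 2).


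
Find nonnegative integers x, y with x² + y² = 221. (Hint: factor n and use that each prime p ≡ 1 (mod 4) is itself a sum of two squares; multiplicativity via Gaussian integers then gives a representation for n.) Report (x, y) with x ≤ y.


Step 1: Factor n = 221 = 13 · 17.
Step 2: Check the mod-4 condition on each prime factor: 13 ≡ 1 (mod 4), exponent 1; 17 ≡ 1 (mod 4), exponent 1.
All primes ≡ 3 (mod 4) appear to even exponent (or don't appear), so by the two-squares theorem n IS expressible as a sum of two squares.
Step 3: Build a representation. Here n = 13 · 17 is a product of primes ≡ 1 (mod 4). Each prime p ≡ 1 (mod 4) is itself a sum of two squares; find a² by testing p − a² for a perfect square:
  13: 13 − 1² = 12, 13 − 2² = 9 = 3² ⇒ 13 = 2² + 3².
  17: 17 − 1² = 16 = 4² ⇒ 17 = 1² + 4².
  Combine using the Brahmagupta–Fibonacci identity (a² + b²)(c² + d²) = (ac − bd)² + (ad + bc)² = (ac + bd)² + (ad − bc)²:
  13 · 17 = 221: from (2² + 3²)(1² + 4²), take (2·1 − 3·4, 2·4 + 3·1) = (2 − 12, 8 + 3) = (-10, 11); dropping signs (only squares matter) gives (10, 11); check 10² + 11² = 100 + 121 = 221 ✓.
Step 4: Order so x ≤ y and verify: 10² + 11² = 100 + 121 = 221 = n. ✓

n = 221 = 10² + 11² (one valid representation with x ≤ y).


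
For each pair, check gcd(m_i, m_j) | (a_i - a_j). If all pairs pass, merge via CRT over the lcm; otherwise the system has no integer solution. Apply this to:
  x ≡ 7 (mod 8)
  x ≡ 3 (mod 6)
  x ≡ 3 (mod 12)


Moduli 8, 6, 12 are not pairwise coprime, so CRT works modulo lcm(m_i) when all pairwise compatibility conditions hold.
Pairwise compatibility: gcd(m_i, m_j) must divide a_i - a_j for every pair.
Merge one congruence at a time:
  Start: x ≡ 7 (mod 8).
  Combine with x ≡ 3 (mod 6): gcd(8, 6) = 2; 3 - 7 = -4, which IS divisible by 2, so compatible.
    Write x = 7 + 8·t and substitute into x ≡ 3 (mod 6): 8·t ≡ 3 − 7 = -4 (mod 6).
    Divide the congruence (and modulus) by g = 2: 4·t ≡ -2 (mod 3).
    Reduce coefficients mod 3: 1·t ≡ 1 (mod 3).
    So t ≡ 1 (mod 3).
    Then x = 7 + 8·1 = 15, valid modulo lcm(8, 6) = 24: x ≡ 15 (mod 24).
  Combine with x ≡ 3 (mod 12): gcd(24, 12) = 12; 3 - 15 = -12, which IS divisible by 12, so compatible.
    Write x = 15 + 24·t and substitute into x ≡ 3 (mod 12): 24·t ≡ 3 − 15 = -12 (mod 12).
    Divide the congruence (and modulus) by g = 12: 2·t ≡ -1 (mod 1).
    Modulo 1 every t works; take t = 0.
    Then x = 15 + 24·0 = 15, valid modulo lcm(24, 12) = 24: x ≡ 15 (mod 24).
Verify: 15 mod 8 = 7, 15 mod 6 = 3, 15 mod 12 = 3.

x ≡ 15 (mod 24).


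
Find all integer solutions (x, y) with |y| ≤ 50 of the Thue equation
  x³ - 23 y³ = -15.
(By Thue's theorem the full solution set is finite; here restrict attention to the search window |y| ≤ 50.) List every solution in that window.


The equation is x³ - 23y³ = -15. For fixed y, x³ = 23·y³ − 15, so a solution requires the RHS to be a perfect cube.
Strategy: iterate y from -50 to 50, compute RHS = 23·y³ − 15, and check whether it is a (positive or negative) perfect cube.
Check small values of y:
  y = 0: RHS = -15 is not a perfect cube.
  y = 1: RHS = 8 = (2)³ ⇒ x = 2 works.
  y = -1: RHS = -38 is not a perfect cube.
  y = 2: RHS = 169 is not a perfect cube.
  y = -2: RHS = -199 is not a perfect cube.
  y = 3: RHS = 606 is not a perfect cube.
  y = -3: RHS = -636 is not a perfect cube.
Continuing the search up to |y| = 50 finds no further solutions beyond those listed.
Collected solutions: (2, 1).

Solutions (with |y| ≤ 50): (2, 1).


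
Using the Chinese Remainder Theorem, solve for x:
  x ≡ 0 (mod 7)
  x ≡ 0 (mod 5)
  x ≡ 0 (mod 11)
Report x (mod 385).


Moduli 7, 5, 11 are pairwise coprime; by CRT there is a unique solution modulo M = 7 · 5 · 11 = 385.
Solve pairwise, accumulating the modulus:
  Start with x ≡ 0 (mod 7).
  Combine with x ≡ 0 (mod 5): since gcd(7, 5) = 1, we get a unique residue mod 35.
    Write x = 0 + 7·t and substitute into x ≡ 0 (mod 5): 7·t ≡ 0 − 0 = 0 (mod 5).
    Reduce coefficients mod 5: 2·t ≡ 0 (mod 5).
    The inverse of 2 mod 5 is 3 (since 2·3 = 6 = 1·5 + 1), so t ≡ 3·0 = 0 ≡ 0 (mod 5).
    Then x = 0 + 7·0 = 0, valid modulo lcm(7, 5) = 35: x ≡ 0 (mod 35).
  Combine with x ≡ 0 (mod 11): since gcd(35, 11) = 1, we get a unique residue mod 385.
    Write x = 0 + 35·t and substitute into x ≡ 0 (mod 11): 35·t ≡ 0 − 0 = 0 (mod 11).
    Reduce coefficients mod 11: 2·t ≡ 0 (mod 11).
    The inverse of 2 mod 11 is 6 (since 2·6 = 12 = 1·11 + 1), so t ≡ 6·0 = 0 ≡ 0 (mod 11).
    Then x = 0 + 35·0 = 0, valid modulo lcm(35, 11) = 385: x ≡ 0 (mod 385).
Verify: 0 mod 7 = 0 ✓, 0 mod 5 = 0 ✓, 0 mod 11 = 0 ✓.

x ≡ 0 (mod 385).


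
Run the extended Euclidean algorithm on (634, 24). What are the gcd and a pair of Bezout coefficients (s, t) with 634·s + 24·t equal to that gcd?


Euclidean algorithm on (634, 24) — divide until remainder is 0:
  634 = 26 · 24 + 10
  24 = 2 · 10 + 4
  10 = 2 · 4 + 2
  4 = 2 · 2 + 0
gcd(634, 24) = 2.
Track Bezout coefficients alongside the remainders: start with r₀ = 634 = a·1 + b·0 (s = 1, t = 0) and r₁ = 24 = a·0 + b·1 (s = 0, t = 1); each new remainder r_{k+1} = r_{k-1} − q_k·r_k inherits s_{k+1} = s_{k-1} − q_k·s_k, t_{k+1} = t_{k-1} − q_k·t_k, so r_k = a·s_k + b·t_k at every step:
  q = 26: r = 10, s = 1 − 26·0 = 1, t = 0 − 26·1 = -26  (check: 634·1 + 24·(-26) = 10)
  q = 2: r = 4, s = 0 − 2·1 = -2, t = 1 − 2·(-26) = 53  (check: 634·(-2) + 24·53 = 4)
  q = 2: r = 2, s = 1 − 2·(-2) = 5, t = -26 − 2·53 = -132  (check: 634·5 + 24·(-132) = 2)
The row with r = 2 (the gcd) gives the Bezout coefficients s = 5, t = -132.
Result: 634 · (5) + 24 · (-132) = 2.

gcd(634, 24) = 2; s = 5, t = -132 (check: 634·5 + 24·(-132) = 2).


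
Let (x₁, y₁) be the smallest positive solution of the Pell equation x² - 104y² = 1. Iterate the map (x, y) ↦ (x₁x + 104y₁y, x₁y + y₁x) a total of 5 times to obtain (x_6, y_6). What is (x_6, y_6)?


Step 1: Find the fundamental solution (x₁, y₁) of x² - 104y² = 1.
  Expand √104 as a continued fraction. a₀ = ⌊√104⌋ = 10; iterate m_{k+1} = d_k·a_k − m_k, d_{k+1} = (104 − m_{k+1}²)/d_k, a_{k+1} = ⌊(a₀ + m_{k+1})/d_{k+1}⌋ (starting m₀ = 0, d₀ = 1), with convergents p_k = a_k·p_{k-1} + p_{k-2}, q_k = a_k·q_{k-1} + q_{k-2} (p₋₁ = 1, q₋₁ = 0):
  k = 0: a₀ = 10; p₀/q₀ = 10/1; p₀² − 104·q₀² = 100 − 104 = -4.
  k = 1: m = 10, d = 4, a = ⌊(10 + 10)/4⌋ = 5; p/q = (5·10 + 1)/(5·1 + 0) = 51/5; p² − 104·q² = 2601 − 2600 = 1.
  The first convergent with p² − 104·q² = 1 gives the fundamental solution (x₁, y₁) = (51, 5).
Step 2: Apply the recurrence (x_{n+1}, y_{n+1}) = (x₁x_n + 104y₁y_n, x₁y_n + y₁x_n) repeatedly.
  From (x_1, y_1) = (51, 5): x_2 = 51·51 + 104·5·5 = 5201; y_2 = 51·5 + 5·51 = 510.
  From (x_2, y_2) = (5201, 510): x_3 = 51·5201 + 104·5·510 = 530451; y_3 = 51·510 + 5·5201 = 52015.
  From (x_3, y_3) = (530451, 52015): x_4 = 51·530451 + 104·5·52015 = 54100801; y_4 = 51·52015 + 5·530451 = 5305020.
  From (x_4, y_4) = (54100801, 5305020): x_5 = 51·54100801 + 104·5·5305020 = 5517751251; y_5 = 51·5305020 + 5·54100801 = 541060025.
  From (x_5, y_5) = (5517751251, 541060025): x_6 = 51·5517751251 + 104·5·541060025 = 562756526801; y_6 = 51·541060025 + 5·5517751251 = 55182817530.
Step 3: Verify x_6² - 104·y_6² = 316694908457124631293601 - 316694908457124631293600 = 1 (should be 1). ✓

(x_1, y_1) = (51, 5); (x_6, y_6) = (562756526801, 55182817530).


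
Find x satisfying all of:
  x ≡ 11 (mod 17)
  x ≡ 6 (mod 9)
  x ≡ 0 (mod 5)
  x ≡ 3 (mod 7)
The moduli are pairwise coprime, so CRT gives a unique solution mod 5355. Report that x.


Product of moduli M = 17 · 9 · 5 · 7 = 5355.
Merge one congruence at a time:
  Start: x ≡ 11 (mod 17).
  Combine with x ≡ 6 (mod 9); new modulus lcm = 153.
    Write x = 11 + 17·t and substitute into x ≡ 6 (mod 9): 17·t ≡ 6 − 11 = -5 (mod 9).
    Reduce coefficients mod 9: 8·t ≡ 4 (mod 9).
    The inverse of 8 mod 9 is 8 (since 8·8 = 64 = 7·9 + 1), so t ≡ 8·4 = 32 ≡ 5 (mod 9).
    Then x = 11 + 17·5 = 96, valid modulo lcm(17, 9) = 153: x ≡ 96 (mod 153).
  Combine with x ≡ 0 (mod 5); new modulus lcm = 765.
    Write x = 96 + 153·t and substitute into x ≡ 0 (mod 5): 153·t ≡ 0 − 96 = -96 (mod 5).
    Reduce coefficients mod 5: 3·t ≡ 4 (mod 5).
    The inverse of 3 mod 5 is 2 (since 3·2 = 6 = 1·5 + 1), so t ≡ 2·4 = 8 ≡ 3 (mod 5).
    Then x = 96 + 153·3 = 555, valid modulo lcm(153, 5) = 765: x ≡ 555 (mod 765).
  Combine with x ≡ 3 (mod 7); new modulus lcm = 5355.
    Write x = 555 + 765·t and substitute into x ≡ 3 (mod 7): 765·t ≡ 3 − 555 = -552 (mod 7).
    Reduce coefficients mod 7: 2·t ≡ 1 (mod 7).
    The inverse of 2 mod 7 is 4 (since 2·4 = 8 = 1·7 + 1), so t ≡ 4·1 = 4 ≡ 4 (mod 7).
    Then x = 555 + 765·4 = 3615, valid modulo lcm(765, 7) = 5355: x ≡ 3615 (mod 5355).
Verify against each original: 3615 mod 17 = 11, 3615 mod 9 = 6, 3615 mod 5 = 0, 3615 mod 7 = 3.

x ≡ 3615 (mod 5355).


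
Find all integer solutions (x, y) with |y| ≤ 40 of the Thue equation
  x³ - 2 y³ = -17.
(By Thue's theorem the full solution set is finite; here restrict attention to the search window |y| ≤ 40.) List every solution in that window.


The equation is x³ - 2y³ = -17. For fixed y, x³ = 2·y³ − 17, so a solution requires the RHS to be a perfect cube.
Strategy: iterate y from -40 to 40, compute RHS = 2·y³ − 17, and check whether it is a (positive or negative) perfect cube.
Check small values of y:
  y = 0: RHS = -17 is not a perfect cube.
  y = 1: RHS = -15 is not a perfect cube.
  y = -1: RHS = -19 is not a perfect cube.
  y = 2: RHS = -1 = (-1)³ ⇒ x = -1 works.
  y = -2: RHS = -33 is not a perfect cube.
  y = 3: RHS = 37 is not a perfect cube.
  y = -3: RHS = -71 is not a perfect cube.
Continuing the search up to |y| = 40 finds no further solutions beyond those listed.
Collected solutions: (-1, 2).

Solutions (with |y| ≤ 40): (-1, 2).


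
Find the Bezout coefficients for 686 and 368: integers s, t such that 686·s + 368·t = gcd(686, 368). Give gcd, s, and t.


Euclidean algorithm on (686, 368) — divide until remainder is 0:
  686 = 1 · 368 + 318
  368 = 1 · 318 + 50
  318 = 6 · 50 + 18
  50 = 2 · 18 + 14
  18 = 1 · 14 + 4
  14 = 3 · 4 + 2
  4 = 2 · 2 + 0
gcd(686, 368) = 2.
Track Bezout coefficients alongside the remainders: start with r₀ = 686 = a·1 + b·0 (s = 1, t = 0) and r₁ = 368 = a·0 + b·1 (s = 0, t = 1); each new remainder r_{k+1} = r_{k-1} − q_k·r_k inherits s_{k+1} = s_{k-1} − q_k·s_k, t_{k+1} = t_{k-1} − q_k·t_k, so r_k = a·s_k + b·t_k at every step:
  q = 1: r = 318, s = 1 − 1·0 = 1, t = 0 − 1·1 = -1  (check: 686·1 + 368·(-1) = 318)
  q = 1: r = 50, s = 0 − 1·1 = -1, t = 1 − 1·(-1) = 2  (check: 686·(-1) + 368·2 = 50)
  q = 6: r = 18, s = 1 − 6·(-1) = 7, t = -1 − 6·2 = -13  (check: 686·7 + 368·(-13) = 18)
  q = 2: r = 14, s = -1 − 2·7 = -15, t = 2 − 2·(-13) = 28  (check: 686·(-15) + 368·28 = 14)
  q = 1: r = 4, s = 7 − 1·(-15) = 22, t = -13 − 1·28 = -41  (check: 686·22 + 368·(-41) = 4)
  q = 3: r = 2, s = -15 − 3·22 = -81, t = 28 − 3·(-41) = 151  (check: 686·(-81) + 368·151 = 2)
The row with r = 2 (the gcd) gives the Bezout coefficients s = -81, t = 151.
Result: 686 · (-81) + 368 · (151) = 2.

gcd(686, 368) = 2; s = -81, t = 151 (check: 686·(-81) + 368·151 = 2).


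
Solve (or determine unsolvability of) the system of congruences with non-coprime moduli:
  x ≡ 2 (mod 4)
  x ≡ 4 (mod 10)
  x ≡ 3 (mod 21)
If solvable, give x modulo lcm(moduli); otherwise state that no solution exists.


Moduli 4, 10, 21 are not pairwise coprime, so CRT works modulo lcm(m_i) when all pairwise compatibility conditions hold.
Pairwise compatibility: gcd(m_i, m_j) must divide a_i - a_j for every pair.
Merge one congruence at a time:
  Start: x ≡ 2 (mod 4).
  Combine with x ≡ 4 (mod 10): gcd(4, 10) = 2; 4 - 2 = 2, which IS divisible by 2, so compatible.
    Write x = 2 + 4·t and substitute into x ≡ 4 (mod 10): 4·t ≡ 4 − 2 = 2 (mod 10).
    Divide the congruence (and modulus) by g = 2: 2·t ≡ 1 (mod 5).
    The inverse of 2 mod 5 is 3 (since 2·3 = 6 = 1·5 + 1), so t ≡ 3·1 = 3 ≡ 3 (mod 5).
    Then x = 2 + 4·3 = 14, valid modulo lcm(4, 10) = 20: x ≡ 14 (mod 20).
  Combine with x ≡ 3 (mod 21): gcd(20, 21) = 1; 3 - 14 = -11, which IS divisible by 1, so compatible.
    Write x = 14 + 20·t and substitute into x ≡ 3 (mod 21): 20·t ≡ 3 − 14 = -11 (mod 21).
    Reduce coefficients mod 21: 20·t ≡ 10 (mod 21).
    The inverse of 20 mod 21 is 20 (since 20·20 = 400 = 19·21 + 1), so t ≡ 20·10 = 200 ≡ 11 (mod 21).
    Then x = 14 + 20·11 = 234, valid modulo lcm(20, 21) = 420: x ≡ 234 (mod 420).
Verify: 234 mod 4 = 2, 234 mod 10 = 4, 234 mod 21 = 3.

x ≡ 234 (mod 420).


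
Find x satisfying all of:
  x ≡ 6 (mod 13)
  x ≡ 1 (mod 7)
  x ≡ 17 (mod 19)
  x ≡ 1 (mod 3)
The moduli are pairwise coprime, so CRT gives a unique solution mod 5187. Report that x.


Product of moduli M = 13 · 7 · 19 · 3 = 5187.
Merge one congruence at a time:
  Start: x ≡ 6 (mod 13).
  Combine with x ≡ 1 (mod 7); new modulus lcm = 91.
    Write x = 6 + 13·t and substitute into x ≡ 1 (mod 7): 13·t ≡ 1 − 6 = -5 (mod 7).
    Reduce coefficients mod 7: 6·t ≡ 2 (mod 7).
    The inverse of 6 mod 7 is 6 (since 6·6 = 36 = 5·7 + 1), so t ≡ 6·2 = 12 ≡ 5 (mod 7).
    Then x = 6 + 13·5 = 71, valid modulo lcm(13, 7) = 91: x ≡ 71 (mod 91).
  Combine with x ≡ 17 (mod 19); new modulus lcm = 1729.
    Write x = 71 + 91·t and substitute into x ≡ 17 (mod 19): 91·t ≡ 17 − 71 = -54 (mod 19).
    Reduce coefficients mod 19: 15·t ≡ 3 (mod 19).
    The inverse of 15 mod 19 is 14 (since 15·14 = 210 = 11·19 + 1), so t ≡ 14·3 = 42 ≡ 4 (mod 19).
    Then x = 71 + 91·4 = 435, valid modulo lcm(91, 19) = 1729: x ≡ 435 (mod 1729).
  Combine with x ≡ 1 (mod 3); new modulus lcm = 5187.
    Write x = 435 + 1729·t and substitute into x ≡ 1 (mod 3): 1729·t ≡ 1 − 435 = -434 (mod 3).
    Reduce coefficients mod 3: 1·t ≡ 1 (mod 3).
    So t ≡ 1 (mod 3).
    Then x = 435 + 1729·1 = 2164, valid modulo lcm(1729, 3) = 5187: x ≡ 2164 (mod 5187).
Verify against each original: 2164 mod 13 = 6, 2164 mod 7 = 1, 2164 mod 19 = 17, 2164 mod 3 = 1.

x ≡ 2164 (mod 5187).


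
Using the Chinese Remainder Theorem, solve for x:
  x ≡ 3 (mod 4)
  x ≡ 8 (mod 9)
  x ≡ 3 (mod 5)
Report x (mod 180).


Moduli 4, 9, 5 are pairwise coprime; by CRT there is a unique solution modulo M = 4 · 9 · 5 = 180.
Solve pairwise, accumulating the modulus:
  Start with x ≡ 3 (mod 4).
  Combine with x ≡ 8 (mod 9): since gcd(4, 9) = 1, we get a unique residue mod 36.
    Write x = 3 + 4·t and substitute into x ≡ 8 (mod 9): 4·t ≡ 8 − 3 = 5 (mod 9).
    The inverse of 4 mod 9 is 7 (since 4·7 = 28 = 3·9 + 1), so t ≡ 7·5 = 35 ≡ 8 (mod 9).
    Then x = 3 + 4·8 = 35, valid modulo lcm(4, 9) = 36: x ≡ 35 (mod 36).
  Combine with x ≡ 3 (mod 5): since gcd(36, 5) = 1, we get a unique residue mod 180.
    Write x = 35 + 36·t and substitute into x ≡ 3 (mod 5): 36·t ≡ 3 − 35 = -32 (mod 5).
    Reduce coefficients mod 5: 1·t ≡ 3 (mod 5).
    So t ≡ 3 (mod 5).
    Then x = 35 + 36·3 = 143, valid modulo lcm(36, 5) = 180: x ≡ 143 (mod 180).
Verify: 143 mod 4 = 3 ✓, 143 mod 9 = 8 ✓, 143 mod 5 = 3 ✓.

x ≡ 143 (mod 180).


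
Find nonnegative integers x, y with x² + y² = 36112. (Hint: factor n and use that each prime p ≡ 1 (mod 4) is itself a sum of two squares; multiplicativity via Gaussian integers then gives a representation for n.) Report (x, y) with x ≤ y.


Step 1: Factor n = 36112 = 2^4 · 37 · 61.
Step 2: Check the mod-4 condition on each prime factor: 2 = 2 (special); 37 ≡ 1 (mod 4), exponent 1; 61 ≡ 1 (mod 4), exponent 1.
All primes ≡ 3 (mod 4) appear to even exponent (or don't appear), so by the two-squares theorem n IS expressible as a sum of two squares.
Step 3: Build a representation. Group n = k² · m with k = 4 and m = 37 · 61 = 2257 (a product of primes ≡ 1 (mod 4)); a representation of m scales to one of n via (k·x)² + (k·y)² = k²(x² + y²). Each prime p ≡ 1 (mod 4) is itself a sum of two squares; find a² by testing p − a² for a perfect square:
  37: 37 − 1² = 36 = 6² ⇒ 37 = 1² + 6².
  61: 61 − 1² = 60, 61 − 2² = 57, 61 − 3² = 52, 61 − 4² = 45, 61 − 5² = 36 = 6² ⇒ 61 = 5² + 6².
  Combine using the Brahmagupta–Fibonacci identity (a² + b²)(c² + d²) = (ac − bd)² + (ad + bc)² = (ac + bd)² + (ad − bc)²:
  37 · 61 = 2257: from (1² + 6²)(5² + 6²), take (1·5 − 6·6, 1·6 + 6·5) = (5 − 36, 6 + 30) = (-31, 36); dropping signs (only squares matter) gives (31, 36); check 31² + 36² = 961 + 1296 = 2257 ✓.
  Scale by k = 4: (4·31, 4·36) = (124, 144).
Step 4: Order so x ≤ y and verify: 124² + 144² = 15376 + 20736 = 36112 = n. ✓

n = 36112 = 124² + 144² (one valid representation with x ≤ y).


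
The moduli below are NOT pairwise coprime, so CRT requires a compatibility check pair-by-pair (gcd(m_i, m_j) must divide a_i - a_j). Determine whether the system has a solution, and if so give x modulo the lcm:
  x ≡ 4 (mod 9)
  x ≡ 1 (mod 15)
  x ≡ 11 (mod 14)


Moduli 9, 15, 14 are not pairwise coprime, so CRT works modulo lcm(m_i) when all pairwise compatibility conditions hold.
Pairwise compatibility: gcd(m_i, m_j) must divide a_i - a_j for every pair.
Merge one congruence at a time:
  Start: x ≡ 4 (mod 9).
  Combine with x ≡ 1 (mod 15): gcd(9, 15) = 3; 1 - 4 = -3, which IS divisible by 3, so compatible.
    Write x = 4 + 9·t and substitute into x ≡ 1 (mod 15): 9·t ≡ 1 − 4 = -3 (mod 15).
    Divide the congruence (and modulus) by g = 3: 3·t ≡ -1 (mod 5).
    Reduce coefficients mod 5: 3·t ≡ 4 (mod 5).
    The inverse of 3 mod 5 is 2 (since 3·2 = 6 = 1·5 + 1), so t ≡ 2·4 = 8 ≡ 3 (mod 5).
    Then x = 4 + 9·3 = 31, valid modulo lcm(9, 15) = 45: x ≡ 31 (mod 45).
  Combine with x ≡ 11 (mod 14): gcd(45, 14) = 1; 11 - 31 = -20, which IS divisible by 1, so compatible.
    Write x = 31 + 45·t and substitute into x ≡ 11 (mod 14): 45·t ≡ 11 − 31 = -20 (mod 14).
    Reduce coefficients mod 14: 3·t ≡ 8 (mod 14).
    The inverse of 3 mod 14 is 5 (since 3·5 = 15 = 1·14 + 1), so t ≡ 5·8 = 40 ≡ 12 (mod 14).
    Then x = 31 + 45·12 = 571, valid modulo lcm(45, 14) = 630: x ≡ 571 (mod 630).
Verify: 571 mod 9 = 4, 571 mod 15 = 1, 571 mod 14 = 11.

x ≡ 571 (mod 630).


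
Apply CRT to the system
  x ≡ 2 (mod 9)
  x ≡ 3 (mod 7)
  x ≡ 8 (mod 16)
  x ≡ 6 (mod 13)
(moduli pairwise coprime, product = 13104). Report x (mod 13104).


Product of moduli M = 9 · 7 · 16 · 13 = 13104.
Merge one congruence at a time:
  Start: x ≡ 2 (mod 9).
  Combine with x ≡ 3 (mod 7); new modulus lcm = 63.
    Write x = 2 + 9·t and substitute into x ≡ 3 (mod 7): 9·t ≡ 3 − 2 = 1 (mod 7).
    Reduce coefficients mod 7: 2·t ≡ 1 (mod 7).
    The inverse of 2 mod 7 is 4 (since 2·4 = 8 = 1·7 + 1), so t ≡ 4·1 = 4 ≡ 4 (mod 7).
    Then x = 2 + 9·4 = 38, valid modulo lcm(9, 7) = 63: x ≡ 38 (mod 63).
  Combine with x ≡ 8 (mod 16); new modulus lcm = 1008.
    Write x = 38 + 63·t and substitute into x ≡ 8 (mod 16): 63·t ≡ 8 − 38 = -30 (mod 16).
    Reduce coefficients mod 16: 15·t ≡ 2 (mod 16).
    The inverse of 15 mod 16 is 15 (since 15·15 = 225 = 14·16 + 1), so t ≡ 15·2 = 30 ≡ 14 (mod 16).
    Then x = 38 + 63·14 = 920, valid modulo lcm(63, 16) = 1008: x ≡ 920 (mod 1008).
  Combine with x ≡ 6 (mod 13); new modulus lcm = 13104.
    Write x = 920 + 1008·t and substitute into x ≡ 6 (mod 13): 1008·t ≡ 6 − 920 = -914 (mod 13).
    Reduce coefficients mod 13: 7·t ≡ 9 (mod 13).
    The inverse of 7 mod 13 is 2 (since 7·2 = 14 = 1·13 + 1), so t ≡ 2·9 = 18 ≡ 5 (mod 13).
    Then x = 920 + 1008·5 = 5960, valid modulo lcm(1008, 13) = 13104: x ≡ 5960 (mod 13104).
Verify against each original: 5960 mod 9 = 2, 5960 mod 7 = 3, 5960 mod 16 = 8, 5960 mod 13 = 6.

x ≡ 5960 (mod 13104).


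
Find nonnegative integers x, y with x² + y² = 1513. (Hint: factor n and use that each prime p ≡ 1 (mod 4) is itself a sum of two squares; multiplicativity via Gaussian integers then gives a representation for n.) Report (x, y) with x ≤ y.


Step 1: Factor n = 1513 = 17 · 89.
Step 2: Check the mod-4 condition on each prime factor: 17 ≡ 1 (mod 4), exponent 1; 89 ≡ 1 (mod 4), exponent 1.
All primes ≡ 3 (mod 4) appear to even exponent (or don't appear), so by the two-squares theorem n IS expressible as a sum of two squares.
Step 3: Build a representation. Here n = 17 · 89 is a product of primes ≡ 1 (mod 4). Each prime p ≡ 1 (mod 4) is itself a sum of two squares; find a² by testing p − a² for a perfect square:
  17: 17 − 1² = 16 = 4² ⇒ 17 = 1² + 4².
  89: 89 − 1² = 88, 89 − 2² = 85, 89 − 3² = 80, 89 − 4² = 73, 89 − 5² = 64 = 8² ⇒ 89 = 5² + 8².
  Combine using the Brahmagupta–Fibonacci identity (a² + b²)(c² + d²) = (ac − bd)² + (ad + bc)² = (ac + bd)² + (ad − bc)²:
  17 · 89 = 1513: from (1² + 4²)(5² + 8²), take (1·5 − 4·8, 1·8 + 4·5) = (5 − 32, 8 + 20) = (-27, 28); dropping signs (only squares matter) gives (27, 28); check 27² + 28² = 729 + 784 = 1513 ✓.
Step 4: Order so x ≤ y and verify: 27² + 28² = 729 + 784 = 1513 = n. ✓

n = 1513 = 27² + 28² (one valid representation with x ≤ y).


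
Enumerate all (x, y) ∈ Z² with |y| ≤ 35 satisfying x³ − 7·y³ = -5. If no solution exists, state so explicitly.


The equation is x³ - 7y³ = -5. For fixed y, x³ = 7·y³ − 5, so a solution requires the RHS to be a perfect cube.
Strategy: iterate y from -35 to 35, compute RHS = 7·y³ − 5, and check whether it is a (positive or negative) perfect cube.
Check small values of y:
  y = 0: RHS = -5 is not a perfect cube.
  y = 1: RHS = 2 is not a perfect cube.
  y = -1: RHS = -12 is not a perfect cube.
  y = 2: RHS = 51 is not a perfect cube.
  y = -2: RHS = -61 is not a perfect cube.
  y = 3: RHS = 184 is not a perfect cube.
  y = -3: RHS = -194 is not a perfect cube.
Continuing the search up to |y| = 35 finds no solutions either.
No (x, y) in the scanned range satisfies the equation.

No integer solutions with |y| ≤ 35.


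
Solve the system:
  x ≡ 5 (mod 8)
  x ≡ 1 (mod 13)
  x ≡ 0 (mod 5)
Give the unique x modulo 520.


Moduli 8, 13, 5 are pairwise coprime; by CRT there is a unique solution modulo M = 8 · 13 · 5 = 520.
Solve pairwise, accumulating the modulus:
  Start with x ≡ 5 (mod 8).
  Combine with x ≡ 1 (mod 13): since gcd(8, 13) = 1, we get a unique residue mod 104.
    Write x = 5 + 8·t and substitute into x ≡ 1 (mod 13): 8·t ≡ 1 − 5 = -4 (mod 13).
    Reduce coefficients mod 13: 8·t ≡ 9 (mod 13).
    The inverse of 8 mod 13 is 5 (since 8·5 = 40 = 3·13 + 1), so t ≡ 5·9 = 45 ≡ 6 (mod 13).
    Then x = 5 + 8·6 = 53, valid modulo lcm(8, 13) = 104: x ≡ 53 (mod 104).
  Combine with x ≡ 0 (mod 5): since gcd(104, 5) = 1, we get a unique residue mod 520.
    Write x = 53 + 104·t and substitute into x ≡ 0 (mod 5): 104·t ≡ 0 − 53 = -53 (mod 5).
    Reduce coefficients mod 5: 4·t ≡ 2 (mod 5).
    The inverse of 4 mod 5 is 4 (since 4·4 = 16 = 3·5 + 1), so t ≡ 4·2 = 8 ≡ 3 (mod 5).
    Then x = 53 + 104·3 = 365, valid modulo lcm(104, 5) = 520: x ≡ 365 (mod 520).
Verify: 365 mod 8 = 5 ✓, 365 mod 13 = 1 ✓, 365 mod 5 = 0 ✓.

x ≡ 365 (mod 520).


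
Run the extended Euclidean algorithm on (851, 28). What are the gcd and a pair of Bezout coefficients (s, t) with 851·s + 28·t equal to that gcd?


Euclidean algorithm on (851, 28) — divide until remainder is 0:
  851 = 30 · 28 + 11
  28 = 2 · 11 + 6
  11 = 1 · 6 + 5
  6 = 1 · 5 + 1
  5 = 5 · 1 + 0
gcd(851, 28) = 1.
Track Bezout coefficients alongside the remainders: start with r₀ = 851 = a·1 + b·0 (s = 1, t = 0) and r₁ = 28 = a·0 + b·1 (s = 0, t = 1); each new remainder r_{k+1} = r_{k-1} − q_k·r_k inherits s_{k+1} = s_{k-1} − q_k·s_k, t_{k+1} = t_{k-1} − q_k·t_k, so r_k = a·s_k + b·t_k at every step:
  q = 30: r = 11, s = 1 − 30·0 = 1, t = 0 − 30·1 = -30  (check: 851·1 + 28·(-30) = 11)
  q = 2: r = 6, s = 0 − 2·1 = -2, t = 1 − 2·(-30) = 61  (check: 851·(-2) + 28·61 = 6)
  q = 1: r = 5, s = 1 − 1·(-2) = 3, t = -30 − 1·61 = -91  (check: 851·3 + 28·(-91) = 5)
  q = 1: r = 1, s = -2 − 1·3 = -5, t = 61 − 1·(-91) = 152  (check: 851·(-5) + 28·152 = 1)
The row with r = 1 (the gcd) gives the Bezout coefficients s = -5, t = 152.
Result: 851 · (-5) + 28 · (152) = 1.

gcd(851, 28) = 1; s = -5, t = 152 (check: 851·(-5) + 28·152 = 1).


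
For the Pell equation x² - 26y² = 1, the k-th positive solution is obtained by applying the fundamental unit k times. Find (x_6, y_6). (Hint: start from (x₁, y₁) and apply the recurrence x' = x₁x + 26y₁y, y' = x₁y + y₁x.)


Step 1: Find the fundamental solution (x₁, y₁) of x² - 26y² = 1.
  Expand √26 as a continued fraction. a₀ = ⌊√26⌋ = 5; iterate m_{k+1} = d_k·a_k − m_k, d_{k+1} = (26 − m_{k+1}²)/d_k, a_{k+1} = ⌊(a₀ + m_{k+1})/d_{k+1}⌋ (starting m₀ = 0, d₀ = 1), with convergents p_k = a_k·p_{k-1} + p_{k-2}, q_k = a_k·q_{k-1} + q_{k-2} (p₋₁ = 1, q₋₁ = 0):
  k = 0: a₀ = 5; p₀/q₀ = 5/1; p₀² − 26·q₀² = 25 − 26 = -1.
  k = 1: m = 5, d = 1, a = ⌊(5 + 5)/1⌋ = 10; p/q = (10·5 + 1)/(10·1 + 0) = 51/10; p² − 26·q² = 2601 − 2600 = 1.
  The first convergent with p² − 26·q² = 1 gives the fundamental solution (x₁, y₁) = (51, 10).
Step 2: Apply the recurrence (x_{n+1}, y_{n+1}) = (x₁x_n + 26y₁y_n, x₁y_n + y₁x_n) repeatedly.
  From (x_1, y_1) = (51, 10): x_2 = 51·51 + 26·10·10 = 5201; y_2 = 51·10 + 10·51 = 1020.
  From (x_2, y_2) = (5201, 1020): x_3 = 51·5201 + 26·10·1020 = 530451; y_3 = 51·1020 + 10·5201 = 104030.
  From (x_3, y_3) = (530451, 104030): x_4 = 51·530451 + 26·10·104030 = 54100801; y_4 = 51·104030 + 10·530451 = 10610040.
  From (x_4, y_4) = (54100801, 10610040): x_5 = 51·54100801 + 26·10·10610040 = 5517751251; y_5 = 51·10610040 + 10·54100801 = 1082120050.
  From (x_5, y_5) = (5517751251, 1082120050): x_6 = 51·5517751251 + 26·10·1082120050 = 562756526801; y_6 = 51·1082120050 + 10·5517751251 = 110365635060.
Step 3: Verify x_6² - 26·y_6² = 316694908457124631293601 - 316694908457124631293600 = 1 (should be 1). ✓

(x_1, y_1) = (51, 10); (x_6, y_6) = (562756526801, 110365635060).


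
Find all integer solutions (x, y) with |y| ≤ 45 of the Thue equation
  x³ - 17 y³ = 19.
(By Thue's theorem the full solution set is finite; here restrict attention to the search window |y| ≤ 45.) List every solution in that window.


The equation is x³ - 17y³ = 19. For fixed y, x³ = 17·y³ + 19, so a solution requires the RHS to be a perfect cube.
Strategy: iterate y from -45 to 45, compute RHS = 17·y³ + 19, and check whether it is a (positive or negative) perfect cube.
Check small values of y:
  y = 0: RHS = 19 is not a perfect cube.
  y = 1: RHS = 36 is not a perfect cube.
  y = -1: RHS = 2 is not a perfect cube.
  y = 2: RHS = 155 is not a perfect cube.
  y = -2: RHS = -117 is not a perfect cube.
  y = 3: RHS = 478 is not a perfect cube.
  y = -3: RHS = -440 is not a perfect cube.
Continuing the search up to |y| = 45 finds no solutions either.
No (x, y) in the scanned range satisfies the equation.

No integer solutions with |y| ≤ 45.


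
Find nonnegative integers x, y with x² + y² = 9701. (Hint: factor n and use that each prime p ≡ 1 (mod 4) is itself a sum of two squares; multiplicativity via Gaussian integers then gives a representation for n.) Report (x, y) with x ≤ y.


Step 1: Factor n = 9701 = 89 · 109.
Step 2: Check the mod-4 condition on each prime factor: 89 ≡ 1 (mod 4), exponent 1; 109 ≡ 1 (mod 4), exponent 1.
All primes ≡ 3 (mod 4) appear to even exponent (or don't appear), so by the two-squares theorem n IS expressible as a sum of two squares.
Step 3: Build a representation. Here n = 89 · 109 is a product of primes ≡ 1 (mod 4). Each prime p ≡ 1 (mod 4) is itself a sum of two squares; find a² by testing p − a² for a perfect square:
  89: 89 − 1² = 88, 89 − 2² = 85, 89 − 3² = 80, 89 − 4² = 73, 89 − 5² = 64 = 8² ⇒ 89 = 5² + 8².
  109: 109 − 1² = 108, 109 − 2² = 105, 109 − 3² = 100 = 10² ⇒ 109 = 3² + 10².
  Combine using the Brahmagupta–Fibonacci identity (a² + b²)(c² + d²) = (ac − bd)² + (ad + bc)² = (ac + bd)² + (ad − bc)²:
  89 · 109 = 9701: from (5² + 8²)(3² + 10²), take (5·3 − 8·10, 5·10 + 8·3) = (15 − 80, 50 + 24) = (-65, 74); dropping signs (only squares matter) gives (65, 74); check 65² + 74² = 4225 + 5476 = 9701 ✓.
Step 4: Order so x ≤ y and verify: 65² + 74² = 4225 + 5476 = 9701 = n. ✓

n = 9701 = 65² + 74² (one valid representation with x ≤ y).


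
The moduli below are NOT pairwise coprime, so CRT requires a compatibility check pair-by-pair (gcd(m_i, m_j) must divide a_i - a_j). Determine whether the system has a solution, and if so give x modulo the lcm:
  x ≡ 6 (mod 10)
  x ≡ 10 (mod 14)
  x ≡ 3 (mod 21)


Moduli 10, 14, 21 are not pairwise coprime, so CRT works modulo lcm(m_i) when all pairwise compatibility conditions hold.
Pairwise compatibility: gcd(m_i, m_j) must divide a_i - a_j for every pair.
Merge one congruence at a time:
  Start: x ≡ 6 (mod 10).
  Combine with x ≡ 10 (mod 14): gcd(10, 14) = 2; 10 - 6 = 4, which IS divisible by 2, so compatible.
    Write x = 6 + 10·t and substitute into x ≡ 10 (mod 14): 10·t ≡ 10 − 6 = 4 (mod 14).
    Divide the congruence (and modulus) by g = 2: 5·t ≡ 2 (mod 7).
    The inverse of 5 mod 7 is 3 (since 5·3 = 15 = 2·7 + 1), so t ≡ 3·2 = 6 ≡ 6 (mod 7).
    Then x = 6 + 10·6 = 66, valid modulo lcm(10, 14) = 70: x ≡ 66 (mod 70).
  Combine with x ≡ 3 (mod 21): gcd(70, 21) = 7; 3 - 66 = -63, which IS divisible by 7, so compatible.
    Write x = 66 + 70·t and substitute into x ≡ 3 (mod 21): 70·t ≡ 3 − 66 = -63 (mod 21).
    Divide the congruence (and modulus) by g = 7: 10·t ≡ -9 (mod 3).
    Reduce coefficients mod 3: 1·t ≡ 0 (mod 3).
    So t ≡ 0 (mod 3).
    Then x = 66 + 70·0 = 66, valid modulo lcm(70, 21) = 210: x ≡ 66 (mod 210).
Verify: 66 mod 10 = 6, 66 mod 14 = 10, 66 mod 21 = 3.

x ≡ 66 (mod 210).


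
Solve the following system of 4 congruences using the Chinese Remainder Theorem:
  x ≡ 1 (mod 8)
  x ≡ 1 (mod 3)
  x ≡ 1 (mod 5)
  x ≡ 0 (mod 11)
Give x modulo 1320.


Product of moduli M = 8 · 3 · 5 · 11 = 1320.
Merge one congruence at a time:
  Start: x ≡ 1 (mod 8).
  Combine with x ≡ 1 (mod 3); new modulus lcm = 24.
    Write x = 1 + 8·t and substitute into x ≡ 1 (mod 3): 8·t ≡ 1 − 1 = 0 (mod 3).
    Reduce coefficients mod 3: 2·t ≡ 0 (mod 3).
    The inverse of 2 mod 3 is 2 (since 2·2 = 4 = 1·3 + 1), so t ≡ 2·0 = 0 ≡ 0 (mod 3).
    Then x = 1 + 8·0 = 1, valid modulo lcm(8, 3) = 24: x ≡ 1 (mod 24).
  Combine with x ≡ 1 (mod 5); new modulus lcm = 120.
    Write x = 1 + 24·t and substitute into x ≡ 1 (mod 5): 24·t ≡ 1 − 1 = 0 (mod 5).
    Reduce coefficients mod 5: 4·t ≡ 0 (mod 5).
    The inverse of 4 mod 5 is 4 (since 4·4 = 16 = 3·5 + 1), so t ≡ 4·0 = 0 ≡ 0 (mod 5).
    Then x = 1 + 24·0 = 1, valid modulo lcm(24, 5) = 120: x ≡ 1 (mod 120).
  Combine with x ≡ 0 (mod 11); new modulus lcm = 1320.
    Write x = 1 + 120·t and substitute into x ≡ 0 (mod 11): 120·t ≡ 0 − 1 = -1 (mod 11).
    Reduce coefficients mod 11: 10·t ≡ 10 (mod 11).
    The inverse of 10 mod 11 is 10 (since 10·10 = 100 = 9·11 + 1), so t ≡ 10·10 = 100 ≡ 1 (mod 11).
    Then x = 1 + 120·1 = 121, valid modulo lcm(120, 11) = 1320: x ≡ 121 (mod 1320).
Verify against each original: 121 mod 8 = 1, 121 mod 3 = 1, 121 mod 5 = 1, 121 mod 11 = 0.

x ≡ 121 (mod 1320).
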